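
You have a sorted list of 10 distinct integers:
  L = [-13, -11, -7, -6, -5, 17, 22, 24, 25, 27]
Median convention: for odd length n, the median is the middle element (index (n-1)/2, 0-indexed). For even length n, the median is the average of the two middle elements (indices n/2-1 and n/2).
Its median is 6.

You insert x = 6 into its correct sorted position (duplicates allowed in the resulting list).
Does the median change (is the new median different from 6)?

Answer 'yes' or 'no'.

Answer: no

Derivation:
Old median = 6
Insert x = 6
New median = 6
Changed? no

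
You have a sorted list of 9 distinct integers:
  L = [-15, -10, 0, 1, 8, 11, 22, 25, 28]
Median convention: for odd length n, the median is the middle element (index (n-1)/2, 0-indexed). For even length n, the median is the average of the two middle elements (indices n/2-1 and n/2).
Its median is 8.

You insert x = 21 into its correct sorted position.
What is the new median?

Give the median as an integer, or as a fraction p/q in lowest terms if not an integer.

Answer: 19/2

Derivation:
Old list (sorted, length 9): [-15, -10, 0, 1, 8, 11, 22, 25, 28]
Old median = 8
Insert x = 21
Old length odd (9). Middle was index 4 = 8.
New length even (10). New median = avg of two middle elements.
x = 21: 6 elements are < x, 3 elements are > x.
New sorted list: [-15, -10, 0, 1, 8, 11, 21, 22, 25, 28]
New median = 19/2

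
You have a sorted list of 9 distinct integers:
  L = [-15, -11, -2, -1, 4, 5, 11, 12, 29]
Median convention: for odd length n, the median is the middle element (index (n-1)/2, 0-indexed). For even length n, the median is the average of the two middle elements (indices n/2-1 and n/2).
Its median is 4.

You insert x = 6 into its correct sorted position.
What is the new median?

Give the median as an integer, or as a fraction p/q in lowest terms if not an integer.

Old list (sorted, length 9): [-15, -11, -2, -1, 4, 5, 11, 12, 29]
Old median = 4
Insert x = 6
Old length odd (9). Middle was index 4 = 4.
New length even (10). New median = avg of two middle elements.
x = 6: 6 elements are < x, 3 elements are > x.
New sorted list: [-15, -11, -2, -1, 4, 5, 6, 11, 12, 29]
New median = 9/2

Answer: 9/2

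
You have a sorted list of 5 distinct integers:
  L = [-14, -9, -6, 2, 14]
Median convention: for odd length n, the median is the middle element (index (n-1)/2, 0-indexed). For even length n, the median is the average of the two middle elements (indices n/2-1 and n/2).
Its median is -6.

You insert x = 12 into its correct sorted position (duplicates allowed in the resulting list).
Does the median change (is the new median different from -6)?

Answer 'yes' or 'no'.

Old median = -6
Insert x = 12
New median = -2
Changed? yes

Answer: yes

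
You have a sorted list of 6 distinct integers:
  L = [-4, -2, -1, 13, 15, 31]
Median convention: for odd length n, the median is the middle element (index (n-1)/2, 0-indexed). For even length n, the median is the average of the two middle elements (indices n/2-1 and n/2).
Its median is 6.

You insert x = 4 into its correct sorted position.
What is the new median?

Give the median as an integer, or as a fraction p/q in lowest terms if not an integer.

Answer: 4

Derivation:
Old list (sorted, length 6): [-4, -2, -1, 13, 15, 31]
Old median = 6
Insert x = 4
Old length even (6). Middle pair: indices 2,3 = -1,13.
New length odd (7). New median = single middle element.
x = 4: 3 elements are < x, 3 elements are > x.
New sorted list: [-4, -2, -1, 4, 13, 15, 31]
New median = 4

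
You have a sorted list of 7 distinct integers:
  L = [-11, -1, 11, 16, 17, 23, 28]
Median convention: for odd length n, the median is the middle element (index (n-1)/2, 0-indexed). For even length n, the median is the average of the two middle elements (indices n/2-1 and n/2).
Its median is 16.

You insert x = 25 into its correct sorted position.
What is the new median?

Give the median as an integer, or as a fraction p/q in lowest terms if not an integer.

Old list (sorted, length 7): [-11, -1, 11, 16, 17, 23, 28]
Old median = 16
Insert x = 25
Old length odd (7). Middle was index 3 = 16.
New length even (8). New median = avg of two middle elements.
x = 25: 6 elements are < x, 1 elements are > x.
New sorted list: [-11, -1, 11, 16, 17, 23, 25, 28]
New median = 33/2

Answer: 33/2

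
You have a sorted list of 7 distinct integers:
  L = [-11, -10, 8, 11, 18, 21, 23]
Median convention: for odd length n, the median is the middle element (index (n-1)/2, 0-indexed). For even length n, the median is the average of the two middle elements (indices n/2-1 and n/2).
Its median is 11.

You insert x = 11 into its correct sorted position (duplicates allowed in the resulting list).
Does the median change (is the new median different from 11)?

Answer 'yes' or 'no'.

Old median = 11
Insert x = 11
New median = 11
Changed? no

Answer: no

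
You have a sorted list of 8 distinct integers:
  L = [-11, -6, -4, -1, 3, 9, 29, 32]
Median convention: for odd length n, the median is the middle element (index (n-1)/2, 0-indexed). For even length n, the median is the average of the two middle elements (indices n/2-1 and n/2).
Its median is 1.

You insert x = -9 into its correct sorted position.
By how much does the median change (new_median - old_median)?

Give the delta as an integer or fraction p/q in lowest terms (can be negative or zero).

Old median = 1
After inserting x = -9: new sorted = [-11, -9, -6, -4, -1, 3, 9, 29, 32]
New median = -1
Delta = -1 - 1 = -2

Answer: -2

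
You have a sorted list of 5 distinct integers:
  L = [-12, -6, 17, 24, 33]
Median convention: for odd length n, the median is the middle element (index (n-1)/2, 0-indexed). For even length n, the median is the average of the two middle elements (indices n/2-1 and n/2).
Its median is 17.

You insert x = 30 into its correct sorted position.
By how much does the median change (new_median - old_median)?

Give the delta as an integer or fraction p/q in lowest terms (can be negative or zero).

Old median = 17
After inserting x = 30: new sorted = [-12, -6, 17, 24, 30, 33]
New median = 41/2
Delta = 41/2 - 17 = 7/2

Answer: 7/2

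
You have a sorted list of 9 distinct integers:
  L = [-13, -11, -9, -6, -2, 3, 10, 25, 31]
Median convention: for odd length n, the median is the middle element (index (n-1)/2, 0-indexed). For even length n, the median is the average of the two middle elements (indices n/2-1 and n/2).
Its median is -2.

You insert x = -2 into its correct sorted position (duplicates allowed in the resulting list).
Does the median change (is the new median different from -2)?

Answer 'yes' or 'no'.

Answer: no

Derivation:
Old median = -2
Insert x = -2
New median = -2
Changed? no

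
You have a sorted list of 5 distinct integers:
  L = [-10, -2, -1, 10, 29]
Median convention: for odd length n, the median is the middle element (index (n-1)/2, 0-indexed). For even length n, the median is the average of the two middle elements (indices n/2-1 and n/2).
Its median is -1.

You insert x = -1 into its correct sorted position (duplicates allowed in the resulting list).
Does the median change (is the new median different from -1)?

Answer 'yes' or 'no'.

Old median = -1
Insert x = -1
New median = -1
Changed? no

Answer: no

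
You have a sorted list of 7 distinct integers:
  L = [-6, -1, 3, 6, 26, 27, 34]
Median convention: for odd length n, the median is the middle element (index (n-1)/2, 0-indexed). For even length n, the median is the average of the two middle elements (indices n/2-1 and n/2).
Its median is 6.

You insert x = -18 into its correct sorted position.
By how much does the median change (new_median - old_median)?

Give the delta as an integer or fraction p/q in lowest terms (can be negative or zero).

Old median = 6
After inserting x = -18: new sorted = [-18, -6, -1, 3, 6, 26, 27, 34]
New median = 9/2
Delta = 9/2 - 6 = -3/2

Answer: -3/2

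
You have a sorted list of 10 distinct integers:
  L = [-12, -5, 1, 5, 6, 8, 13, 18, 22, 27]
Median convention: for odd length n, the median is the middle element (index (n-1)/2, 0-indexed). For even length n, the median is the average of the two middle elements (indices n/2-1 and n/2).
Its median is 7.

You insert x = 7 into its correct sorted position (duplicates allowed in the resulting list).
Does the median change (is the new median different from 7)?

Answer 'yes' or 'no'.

Old median = 7
Insert x = 7
New median = 7
Changed? no

Answer: no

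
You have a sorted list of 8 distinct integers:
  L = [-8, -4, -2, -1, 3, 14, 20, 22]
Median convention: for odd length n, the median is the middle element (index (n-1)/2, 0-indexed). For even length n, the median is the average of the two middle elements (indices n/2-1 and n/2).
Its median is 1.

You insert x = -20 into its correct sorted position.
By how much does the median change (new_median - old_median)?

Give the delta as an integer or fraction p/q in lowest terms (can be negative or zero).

Answer: -2

Derivation:
Old median = 1
After inserting x = -20: new sorted = [-20, -8, -4, -2, -1, 3, 14, 20, 22]
New median = -1
Delta = -1 - 1 = -2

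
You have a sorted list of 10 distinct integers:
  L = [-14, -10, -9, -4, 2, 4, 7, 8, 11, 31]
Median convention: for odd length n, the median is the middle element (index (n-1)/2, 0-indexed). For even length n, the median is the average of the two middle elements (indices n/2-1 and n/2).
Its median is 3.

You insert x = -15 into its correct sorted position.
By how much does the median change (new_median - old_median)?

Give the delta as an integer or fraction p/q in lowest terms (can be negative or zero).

Answer: -1

Derivation:
Old median = 3
After inserting x = -15: new sorted = [-15, -14, -10, -9, -4, 2, 4, 7, 8, 11, 31]
New median = 2
Delta = 2 - 3 = -1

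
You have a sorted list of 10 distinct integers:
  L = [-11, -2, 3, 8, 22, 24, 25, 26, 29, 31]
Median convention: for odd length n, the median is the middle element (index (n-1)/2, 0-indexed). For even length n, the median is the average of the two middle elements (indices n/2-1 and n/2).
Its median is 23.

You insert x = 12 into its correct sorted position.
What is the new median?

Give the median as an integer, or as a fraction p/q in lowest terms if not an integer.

Old list (sorted, length 10): [-11, -2, 3, 8, 22, 24, 25, 26, 29, 31]
Old median = 23
Insert x = 12
Old length even (10). Middle pair: indices 4,5 = 22,24.
New length odd (11). New median = single middle element.
x = 12: 4 elements are < x, 6 elements are > x.
New sorted list: [-11, -2, 3, 8, 12, 22, 24, 25, 26, 29, 31]
New median = 22

Answer: 22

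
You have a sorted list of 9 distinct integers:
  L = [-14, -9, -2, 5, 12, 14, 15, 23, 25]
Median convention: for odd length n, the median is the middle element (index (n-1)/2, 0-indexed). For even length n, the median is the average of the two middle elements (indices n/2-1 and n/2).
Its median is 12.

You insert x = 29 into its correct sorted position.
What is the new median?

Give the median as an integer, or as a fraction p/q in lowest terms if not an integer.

Old list (sorted, length 9): [-14, -9, -2, 5, 12, 14, 15, 23, 25]
Old median = 12
Insert x = 29
Old length odd (9). Middle was index 4 = 12.
New length even (10). New median = avg of two middle elements.
x = 29: 9 elements are < x, 0 elements are > x.
New sorted list: [-14, -9, -2, 5, 12, 14, 15, 23, 25, 29]
New median = 13

Answer: 13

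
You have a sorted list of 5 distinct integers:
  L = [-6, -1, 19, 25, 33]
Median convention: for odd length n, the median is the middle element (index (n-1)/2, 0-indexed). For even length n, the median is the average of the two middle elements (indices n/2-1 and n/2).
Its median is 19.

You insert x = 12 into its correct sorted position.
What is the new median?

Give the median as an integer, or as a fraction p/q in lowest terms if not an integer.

Answer: 31/2

Derivation:
Old list (sorted, length 5): [-6, -1, 19, 25, 33]
Old median = 19
Insert x = 12
Old length odd (5). Middle was index 2 = 19.
New length even (6). New median = avg of two middle elements.
x = 12: 2 elements are < x, 3 elements are > x.
New sorted list: [-6, -1, 12, 19, 25, 33]
New median = 31/2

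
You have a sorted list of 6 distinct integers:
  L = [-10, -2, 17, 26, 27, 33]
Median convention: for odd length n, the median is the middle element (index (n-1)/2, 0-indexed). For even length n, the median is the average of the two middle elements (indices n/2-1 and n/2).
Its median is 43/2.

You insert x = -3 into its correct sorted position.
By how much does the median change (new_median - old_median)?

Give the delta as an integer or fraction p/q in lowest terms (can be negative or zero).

Old median = 43/2
After inserting x = -3: new sorted = [-10, -3, -2, 17, 26, 27, 33]
New median = 17
Delta = 17 - 43/2 = -9/2

Answer: -9/2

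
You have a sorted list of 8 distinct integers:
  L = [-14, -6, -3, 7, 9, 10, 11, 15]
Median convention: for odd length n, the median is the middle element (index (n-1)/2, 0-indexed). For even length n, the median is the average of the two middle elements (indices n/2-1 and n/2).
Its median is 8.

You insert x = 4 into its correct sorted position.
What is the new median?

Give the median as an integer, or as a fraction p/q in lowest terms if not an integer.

Old list (sorted, length 8): [-14, -6, -3, 7, 9, 10, 11, 15]
Old median = 8
Insert x = 4
Old length even (8). Middle pair: indices 3,4 = 7,9.
New length odd (9). New median = single middle element.
x = 4: 3 elements are < x, 5 elements are > x.
New sorted list: [-14, -6, -3, 4, 7, 9, 10, 11, 15]
New median = 7

Answer: 7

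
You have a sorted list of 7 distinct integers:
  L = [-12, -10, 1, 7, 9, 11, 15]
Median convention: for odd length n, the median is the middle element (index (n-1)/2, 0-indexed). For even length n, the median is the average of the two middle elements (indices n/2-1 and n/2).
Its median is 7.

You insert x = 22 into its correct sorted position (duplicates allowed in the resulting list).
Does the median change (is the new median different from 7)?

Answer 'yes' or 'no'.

Old median = 7
Insert x = 22
New median = 8
Changed? yes

Answer: yes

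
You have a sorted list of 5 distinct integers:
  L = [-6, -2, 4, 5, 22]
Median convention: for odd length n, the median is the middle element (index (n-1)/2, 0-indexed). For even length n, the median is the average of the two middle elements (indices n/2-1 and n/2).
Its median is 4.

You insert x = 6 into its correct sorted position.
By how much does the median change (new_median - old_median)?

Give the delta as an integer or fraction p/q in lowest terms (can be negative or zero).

Answer: 1/2

Derivation:
Old median = 4
After inserting x = 6: new sorted = [-6, -2, 4, 5, 6, 22]
New median = 9/2
Delta = 9/2 - 4 = 1/2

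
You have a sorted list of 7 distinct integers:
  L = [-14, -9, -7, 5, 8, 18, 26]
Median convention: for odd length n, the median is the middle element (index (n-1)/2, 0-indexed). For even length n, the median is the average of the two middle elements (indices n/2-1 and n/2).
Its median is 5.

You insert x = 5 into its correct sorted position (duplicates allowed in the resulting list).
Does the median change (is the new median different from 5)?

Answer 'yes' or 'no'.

Answer: no

Derivation:
Old median = 5
Insert x = 5
New median = 5
Changed? no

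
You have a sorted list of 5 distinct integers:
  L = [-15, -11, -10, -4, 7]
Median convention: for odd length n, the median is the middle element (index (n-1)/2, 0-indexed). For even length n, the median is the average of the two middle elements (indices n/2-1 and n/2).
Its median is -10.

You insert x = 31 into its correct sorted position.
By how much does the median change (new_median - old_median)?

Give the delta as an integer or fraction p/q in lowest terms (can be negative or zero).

Answer: 3

Derivation:
Old median = -10
After inserting x = 31: new sorted = [-15, -11, -10, -4, 7, 31]
New median = -7
Delta = -7 - -10 = 3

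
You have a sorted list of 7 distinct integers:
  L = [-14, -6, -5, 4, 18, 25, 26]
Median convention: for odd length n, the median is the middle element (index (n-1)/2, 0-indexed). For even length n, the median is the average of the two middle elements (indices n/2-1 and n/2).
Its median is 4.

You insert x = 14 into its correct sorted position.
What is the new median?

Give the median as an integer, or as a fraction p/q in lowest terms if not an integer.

Old list (sorted, length 7): [-14, -6, -5, 4, 18, 25, 26]
Old median = 4
Insert x = 14
Old length odd (7). Middle was index 3 = 4.
New length even (8). New median = avg of two middle elements.
x = 14: 4 elements are < x, 3 elements are > x.
New sorted list: [-14, -6, -5, 4, 14, 18, 25, 26]
New median = 9

Answer: 9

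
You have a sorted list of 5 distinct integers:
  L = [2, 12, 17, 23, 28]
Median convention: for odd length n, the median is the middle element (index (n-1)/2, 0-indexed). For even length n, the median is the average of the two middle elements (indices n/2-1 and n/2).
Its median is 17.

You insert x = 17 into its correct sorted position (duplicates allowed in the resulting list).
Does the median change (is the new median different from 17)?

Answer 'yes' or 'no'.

Old median = 17
Insert x = 17
New median = 17
Changed? no

Answer: no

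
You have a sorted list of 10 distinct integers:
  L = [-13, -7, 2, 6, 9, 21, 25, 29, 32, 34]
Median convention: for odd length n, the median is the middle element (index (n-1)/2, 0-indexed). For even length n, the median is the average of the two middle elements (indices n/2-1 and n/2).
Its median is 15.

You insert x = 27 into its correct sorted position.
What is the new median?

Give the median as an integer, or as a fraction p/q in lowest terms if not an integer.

Old list (sorted, length 10): [-13, -7, 2, 6, 9, 21, 25, 29, 32, 34]
Old median = 15
Insert x = 27
Old length even (10). Middle pair: indices 4,5 = 9,21.
New length odd (11). New median = single middle element.
x = 27: 7 elements are < x, 3 elements are > x.
New sorted list: [-13, -7, 2, 6, 9, 21, 25, 27, 29, 32, 34]
New median = 21

Answer: 21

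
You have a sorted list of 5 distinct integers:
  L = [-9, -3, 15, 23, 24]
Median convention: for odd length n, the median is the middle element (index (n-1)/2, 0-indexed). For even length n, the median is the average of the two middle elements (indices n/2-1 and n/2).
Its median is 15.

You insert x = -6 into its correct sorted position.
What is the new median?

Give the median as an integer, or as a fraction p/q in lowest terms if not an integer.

Old list (sorted, length 5): [-9, -3, 15, 23, 24]
Old median = 15
Insert x = -6
Old length odd (5). Middle was index 2 = 15.
New length even (6). New median = avg of two middle elements.
x = -6: 1 elements are < x, 4 elements are > x.
New sorted list: [-9, -6, -3, 15, 23, 24]
New median = 6

Answer: 6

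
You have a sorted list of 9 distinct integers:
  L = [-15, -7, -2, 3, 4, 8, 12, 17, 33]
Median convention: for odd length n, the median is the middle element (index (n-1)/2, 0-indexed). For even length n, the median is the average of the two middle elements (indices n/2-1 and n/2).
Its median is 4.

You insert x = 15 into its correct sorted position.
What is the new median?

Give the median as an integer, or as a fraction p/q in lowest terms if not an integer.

Old list (sorted, length 9): [-15, -7, -2, 3, 4, 8, 12, 17, 33]
Old median = 4
Insert x = 15
Old length odd (9). Middle was index 4 = 4.
New length even (10). New median = avg of two middle elements.
x = 15: 7 elements are < x, 2 elements are > x.
New sorted list: [-15, -7, -2, 3, 4, 8, 12, 15, 17, 33]
New median = 6

Answer: 6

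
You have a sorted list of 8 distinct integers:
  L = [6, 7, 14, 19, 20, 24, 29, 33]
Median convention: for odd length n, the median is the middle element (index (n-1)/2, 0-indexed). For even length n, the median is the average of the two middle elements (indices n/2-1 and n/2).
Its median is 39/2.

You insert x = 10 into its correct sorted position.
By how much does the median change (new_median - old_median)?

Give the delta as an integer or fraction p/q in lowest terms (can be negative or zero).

Old median = 39/2
After inserting x = 10: new sorted = [6, 7, 10, 14, 19, 20, 24, 29, 33]
New median = 19
Delta = 19 - 39/2 = -1/2

Answer: -1/2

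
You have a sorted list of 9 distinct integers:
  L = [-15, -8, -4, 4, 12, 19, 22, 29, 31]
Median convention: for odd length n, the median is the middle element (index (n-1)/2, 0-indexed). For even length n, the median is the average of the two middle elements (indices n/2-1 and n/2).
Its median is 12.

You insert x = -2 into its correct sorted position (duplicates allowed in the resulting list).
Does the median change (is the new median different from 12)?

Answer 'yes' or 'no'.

Old median = 12
Insert x = -2
New median = 8
Changed? yes

Answer: yes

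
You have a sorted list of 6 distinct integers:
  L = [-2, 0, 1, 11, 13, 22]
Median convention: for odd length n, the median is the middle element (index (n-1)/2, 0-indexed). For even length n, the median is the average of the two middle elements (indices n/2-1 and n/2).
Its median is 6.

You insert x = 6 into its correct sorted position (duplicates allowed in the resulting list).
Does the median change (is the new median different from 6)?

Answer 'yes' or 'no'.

Answer: no

Derivation:
Old median = 6
Insert x = 6
New median = 6
Changed? no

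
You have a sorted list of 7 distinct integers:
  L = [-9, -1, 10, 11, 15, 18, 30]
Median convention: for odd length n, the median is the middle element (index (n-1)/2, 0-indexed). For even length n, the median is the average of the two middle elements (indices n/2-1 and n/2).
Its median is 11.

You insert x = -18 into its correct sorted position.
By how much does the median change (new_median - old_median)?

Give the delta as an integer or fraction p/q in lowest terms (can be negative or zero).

Answer: -1/2

Derivation:
Old median = 11
After inserting x = -18: new sorted = [-18, -9, -1, 10, 11, 15, 18, 30]
New median = 21/2
Delta = 21/2 - 11 = -1/2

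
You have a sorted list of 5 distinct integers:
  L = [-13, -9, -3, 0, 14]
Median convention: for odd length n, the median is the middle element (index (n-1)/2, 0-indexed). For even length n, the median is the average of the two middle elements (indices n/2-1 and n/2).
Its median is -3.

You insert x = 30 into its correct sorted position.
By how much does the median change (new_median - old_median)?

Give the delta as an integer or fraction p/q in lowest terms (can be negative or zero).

Answer: 3/2

Derivation:
Old median = -3
After inserting x = 30: new sorted = [-13, -9, -3, 0, 14, 30]
New median = -3/2
Delta = -3/2 - -3 = 3/2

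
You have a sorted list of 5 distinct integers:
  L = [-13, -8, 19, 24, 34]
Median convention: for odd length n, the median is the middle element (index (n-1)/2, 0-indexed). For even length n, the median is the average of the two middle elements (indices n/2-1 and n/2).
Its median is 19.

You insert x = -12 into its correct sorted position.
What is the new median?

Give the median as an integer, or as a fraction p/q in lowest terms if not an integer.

Answer: 11/2

Derivation:
Old list (sorted, length 5): [-13, -8, 19, 24, 34]
Old median = 19
Insert x = -12
Old length odd (5). Middle was index 2 = 19.
New length even (6). New median = avg of two middle elements.
x = -12: 1 elements are < x, 4 elements are > x.
New sorted list: [-13, -12, -8, 19, 24, 34]
New median = 11/2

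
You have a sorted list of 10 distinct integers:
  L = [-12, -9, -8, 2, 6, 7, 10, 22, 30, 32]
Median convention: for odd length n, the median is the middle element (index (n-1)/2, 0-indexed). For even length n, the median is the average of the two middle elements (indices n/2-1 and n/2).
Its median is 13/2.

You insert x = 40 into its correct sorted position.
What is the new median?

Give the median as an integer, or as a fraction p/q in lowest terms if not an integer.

Old list (sorted, length 10): [-12, -9, -8, 2, 6, 7, 10, 22, 30, 32]
Old median = 13/2
Insert x = 40
Old length even (10). Middle pair: indices 4,5 = 6,7.
New length odd (11). New median = single middle element.
x = 40: 10 elements are < x, 0 elements are > x.
New sorted list: [-12, -9, -8, 2, 6, 7, 10, 22, 30, 32, 40]
New median = 7

Answer: 7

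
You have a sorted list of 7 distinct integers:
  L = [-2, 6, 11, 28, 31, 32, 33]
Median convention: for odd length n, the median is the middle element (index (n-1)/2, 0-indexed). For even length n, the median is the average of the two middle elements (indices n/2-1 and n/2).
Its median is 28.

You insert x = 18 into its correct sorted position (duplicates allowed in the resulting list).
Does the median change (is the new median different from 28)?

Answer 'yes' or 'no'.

Old median = 28
Insert x = 18
New median = 23
Changed? yes

Answer: yes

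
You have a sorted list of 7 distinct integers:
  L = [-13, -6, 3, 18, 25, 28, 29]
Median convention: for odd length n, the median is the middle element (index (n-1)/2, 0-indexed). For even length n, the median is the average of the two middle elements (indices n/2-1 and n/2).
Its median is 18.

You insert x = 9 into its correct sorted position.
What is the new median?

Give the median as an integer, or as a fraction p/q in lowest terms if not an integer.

Answer: 27/2

Derivation:
Old list (sorted, length 7): [-13, -6, 3, 18, 25, 28, 29]
Old median = 18
Insert x = 9
Old length odd (7). Middle was index 3 = 18.
New length even (8). New median = avg of two middle elements.
x = 9: 3 elements are < x, 4 elements are > x.
New sorted list: [-13, -6, 3, 9, 18, 25, 28, 29]
New median = 27/2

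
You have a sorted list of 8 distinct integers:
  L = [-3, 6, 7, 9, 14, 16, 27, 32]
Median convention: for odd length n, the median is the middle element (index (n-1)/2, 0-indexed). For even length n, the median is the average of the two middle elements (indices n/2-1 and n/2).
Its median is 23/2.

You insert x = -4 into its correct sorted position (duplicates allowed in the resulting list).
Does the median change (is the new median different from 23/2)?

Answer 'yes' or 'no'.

Answer: yes

Derivation:
Old median = 23/2
Insert x = -4
New median = 9
Changed? yes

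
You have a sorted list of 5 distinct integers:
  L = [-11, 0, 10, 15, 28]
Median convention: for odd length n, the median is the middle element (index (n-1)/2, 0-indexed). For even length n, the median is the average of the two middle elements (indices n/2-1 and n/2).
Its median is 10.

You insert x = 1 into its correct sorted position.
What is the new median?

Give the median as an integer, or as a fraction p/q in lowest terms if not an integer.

Old list (sorted, length 5): [-11, 0, 10, 15, 28]
Old median = 10
Insert x = 1
Old length odd (5). Middle was index 2 = 10.
New length even (6). New median = avg of two middle elements.
x = 1: 2 elements are < x, 3 elements are > x.
New sorted list: [-11, 0, 1, 10, 15, 28]
New median = 11/2

Answer: 11/2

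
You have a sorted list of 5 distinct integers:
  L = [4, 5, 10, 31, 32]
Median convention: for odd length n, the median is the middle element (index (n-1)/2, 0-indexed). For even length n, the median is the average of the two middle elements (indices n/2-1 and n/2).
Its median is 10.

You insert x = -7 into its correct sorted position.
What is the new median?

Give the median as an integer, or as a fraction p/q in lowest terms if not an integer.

Answer: 15/2

Derivation:
Old list (sorted, length 5): [4, 5, 10, 31, 32]
Old median = 10
Insert x = -7
Old length odd (5). Middle was index 2 = 10.
New length even (6). New median = avg of two middle elements.
x = -7: 0 elements are < x, 5 elements are > x.
New sorted list: [-7, 4, 5, 10, 31, 32]
New median = 15/2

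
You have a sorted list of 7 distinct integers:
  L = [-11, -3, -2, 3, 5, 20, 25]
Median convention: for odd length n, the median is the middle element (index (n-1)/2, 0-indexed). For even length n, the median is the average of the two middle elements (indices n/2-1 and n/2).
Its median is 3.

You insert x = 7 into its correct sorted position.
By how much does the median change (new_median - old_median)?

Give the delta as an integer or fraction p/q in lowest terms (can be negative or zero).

Answer: 1

Derivation:
Old median = 3
After inserting x = 7: new sorted = [-11, -3, -2, 3, 5, 7, 20, 25]
New median = 4
Delta = 4 - 3 = 1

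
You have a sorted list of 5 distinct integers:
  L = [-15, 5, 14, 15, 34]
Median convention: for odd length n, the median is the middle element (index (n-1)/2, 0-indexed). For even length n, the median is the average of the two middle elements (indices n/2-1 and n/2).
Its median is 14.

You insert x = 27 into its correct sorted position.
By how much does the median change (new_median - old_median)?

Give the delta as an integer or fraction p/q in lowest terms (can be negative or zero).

Old median = 14
After inserting x = 27: new sorted = [-15, 5, 14, 15, 27, 34]
New median = 29/2
Delta = 29/2 - 14 = 1/2

Answer: 1/2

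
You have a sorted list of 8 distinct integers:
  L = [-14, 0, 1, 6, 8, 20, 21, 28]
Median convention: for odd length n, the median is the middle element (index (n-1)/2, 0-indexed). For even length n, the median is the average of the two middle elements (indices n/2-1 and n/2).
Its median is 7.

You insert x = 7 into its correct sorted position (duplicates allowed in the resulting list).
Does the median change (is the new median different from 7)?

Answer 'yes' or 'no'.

Old median = 7
Insert x = 7
New median = 7
Changed? no

Answer: no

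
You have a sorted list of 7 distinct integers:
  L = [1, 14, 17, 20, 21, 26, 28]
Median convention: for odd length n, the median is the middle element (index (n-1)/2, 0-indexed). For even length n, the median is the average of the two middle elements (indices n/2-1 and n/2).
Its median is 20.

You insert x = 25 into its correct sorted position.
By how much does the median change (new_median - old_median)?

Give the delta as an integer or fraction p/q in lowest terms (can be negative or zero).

Old median = 20
After inserting x = 25: new sorted = [1, 14, 17, 20, 21, 25, 26, 28]
New median = 41/2
Delta = 41/2 - 20 = 1/2

Answer: 1/2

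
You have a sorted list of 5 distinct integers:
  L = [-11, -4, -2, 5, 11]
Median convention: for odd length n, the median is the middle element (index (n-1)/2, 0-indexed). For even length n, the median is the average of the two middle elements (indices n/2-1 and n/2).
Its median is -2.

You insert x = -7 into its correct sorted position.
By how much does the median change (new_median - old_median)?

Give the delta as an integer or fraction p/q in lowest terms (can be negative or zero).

Answer: -1

Derivation:
Old median = -2
After inserting x = -7: new sorted = [-11, -7, -4, -2, 5, 11]
New median = -3
Delta = -3 - -2 = -1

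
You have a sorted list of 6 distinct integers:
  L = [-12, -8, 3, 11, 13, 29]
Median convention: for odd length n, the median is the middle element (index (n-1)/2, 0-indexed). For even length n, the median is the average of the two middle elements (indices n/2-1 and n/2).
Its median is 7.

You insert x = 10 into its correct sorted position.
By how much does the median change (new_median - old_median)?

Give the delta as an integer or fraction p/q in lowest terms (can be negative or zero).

Old median = 7
After inserting x = 10: new sorted = [-12, -8, 3, 10, 11, 13, 29]
New median = 10
Delta = 10 - 7 = 3

Answer: 3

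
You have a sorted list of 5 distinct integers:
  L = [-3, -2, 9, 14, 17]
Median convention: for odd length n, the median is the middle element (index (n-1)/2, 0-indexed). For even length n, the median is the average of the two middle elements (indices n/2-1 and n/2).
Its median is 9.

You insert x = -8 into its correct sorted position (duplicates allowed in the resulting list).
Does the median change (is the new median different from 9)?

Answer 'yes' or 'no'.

Old median = 9
Insert x = -8
New median = 7/2
Changed? yes

Answer: yes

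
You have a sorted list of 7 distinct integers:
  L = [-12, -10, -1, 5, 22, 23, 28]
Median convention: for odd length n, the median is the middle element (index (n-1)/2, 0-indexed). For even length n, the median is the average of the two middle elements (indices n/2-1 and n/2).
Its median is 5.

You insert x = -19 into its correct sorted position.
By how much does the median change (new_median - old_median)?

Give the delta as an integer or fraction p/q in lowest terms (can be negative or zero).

Answer: -3

Derivation:
Old median = 5
After inserting x = -19: new sorted = [-19, -12, -10, -1, 5, 22, 23, 28]
New median = 2
Delta = 2 - 5 = -3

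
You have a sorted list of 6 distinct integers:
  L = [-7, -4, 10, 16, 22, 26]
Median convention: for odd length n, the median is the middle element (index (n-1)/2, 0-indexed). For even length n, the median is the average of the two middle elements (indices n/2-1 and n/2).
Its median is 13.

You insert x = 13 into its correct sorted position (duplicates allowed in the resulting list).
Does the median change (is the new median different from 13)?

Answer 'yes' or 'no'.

Answer: no

Derivation:
Old median = 13
Insert x = 13
New median = 13
Changed? no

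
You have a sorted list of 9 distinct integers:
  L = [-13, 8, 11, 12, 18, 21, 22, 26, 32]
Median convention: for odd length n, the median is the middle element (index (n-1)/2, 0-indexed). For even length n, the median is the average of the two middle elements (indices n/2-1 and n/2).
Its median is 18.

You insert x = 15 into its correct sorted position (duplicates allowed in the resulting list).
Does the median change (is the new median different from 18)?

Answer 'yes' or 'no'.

Old median = 18
Insert x = 15
New median = 33/2
Changed? yes

Answer: yes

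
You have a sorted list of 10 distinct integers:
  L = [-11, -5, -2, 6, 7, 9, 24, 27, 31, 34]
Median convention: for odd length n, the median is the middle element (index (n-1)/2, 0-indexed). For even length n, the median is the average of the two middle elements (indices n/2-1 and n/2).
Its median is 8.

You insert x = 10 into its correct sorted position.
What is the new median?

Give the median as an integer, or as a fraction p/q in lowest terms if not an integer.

Old list (sorted, length 10): [-11, -5, -2, 6, 7, 9, 24, 27, 31, 34]
Old median = 8
Insert x = 10
Old length even (10). Middle pair: indices 4,5 = 7,9.
New length odd (11). New median = single middle element.
x = 10: 6 elements are < x, 4 elements are > x.
New sorted list: [-11, -5, -2, 6, 7, 9, 10, 24, 27, 31, 34]
New median = 9

Answer: 9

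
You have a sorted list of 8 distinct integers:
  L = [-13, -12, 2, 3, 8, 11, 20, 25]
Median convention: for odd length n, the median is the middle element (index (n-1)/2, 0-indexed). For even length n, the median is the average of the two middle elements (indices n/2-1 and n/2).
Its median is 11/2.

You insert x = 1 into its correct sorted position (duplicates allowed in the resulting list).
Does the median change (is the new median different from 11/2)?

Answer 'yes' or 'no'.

Answer: yes

Derivation:
Old median = 11/2
Insert x = 1
New median = 3
Changed? yes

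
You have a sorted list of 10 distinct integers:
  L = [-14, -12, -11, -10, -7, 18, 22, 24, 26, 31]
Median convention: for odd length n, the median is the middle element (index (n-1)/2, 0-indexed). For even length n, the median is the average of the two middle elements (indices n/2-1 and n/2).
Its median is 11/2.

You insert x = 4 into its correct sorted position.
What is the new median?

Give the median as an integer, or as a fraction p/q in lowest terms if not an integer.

Answer: 4

Derivation:
Old list (sorted, length 10): [-14, -12, -11, -10, -7, 18, 22, 24, 26, 31]
Old median = 11/2
Insert x = 4
Old length even (10). Middle pair: indices 4,5 = -7,18.
New length odd (11). New median = single middle element.
x = 4: 5 elements are < x, 5 elements are > x.
New sorted list: [-14, -12, -11, -10, -7, 4, 18, 22, 24, 26, 31]
New median = 4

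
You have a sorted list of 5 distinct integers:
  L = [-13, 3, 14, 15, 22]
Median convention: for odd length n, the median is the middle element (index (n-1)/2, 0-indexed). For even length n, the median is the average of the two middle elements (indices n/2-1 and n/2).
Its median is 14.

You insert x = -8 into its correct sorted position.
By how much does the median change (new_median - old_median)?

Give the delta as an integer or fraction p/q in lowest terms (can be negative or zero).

Old median = 14
After inserting x = -8: new sorted = [-13, -8, 3, 14, 15, 22]
New median = 17/2
Delta = 17/2 - 14 = -11/2

Answer: -11/2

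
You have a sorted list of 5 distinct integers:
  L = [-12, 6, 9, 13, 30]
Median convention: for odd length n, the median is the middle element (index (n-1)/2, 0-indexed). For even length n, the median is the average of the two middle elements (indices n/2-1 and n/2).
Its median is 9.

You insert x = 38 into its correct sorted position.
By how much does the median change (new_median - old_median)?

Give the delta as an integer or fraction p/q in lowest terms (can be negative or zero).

Answer: 2

Derivation:
Old median = 9
After inserting x = 38: new sorted = [-12, 6, 9, 13, 30, 38]
New median = 11
Delta = 11 - 9 = 2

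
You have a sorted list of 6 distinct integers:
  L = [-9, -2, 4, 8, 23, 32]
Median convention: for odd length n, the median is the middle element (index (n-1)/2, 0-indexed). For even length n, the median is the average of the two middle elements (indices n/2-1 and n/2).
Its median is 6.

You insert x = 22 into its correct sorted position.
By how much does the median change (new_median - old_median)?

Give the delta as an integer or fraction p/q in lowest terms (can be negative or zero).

Old median = 6
After inserting x = 22: new sorted = [-9, -2, 4, 8, 22, 23, 32]
New median = 8
Delta = 8 - 6 = 2

Answer: 2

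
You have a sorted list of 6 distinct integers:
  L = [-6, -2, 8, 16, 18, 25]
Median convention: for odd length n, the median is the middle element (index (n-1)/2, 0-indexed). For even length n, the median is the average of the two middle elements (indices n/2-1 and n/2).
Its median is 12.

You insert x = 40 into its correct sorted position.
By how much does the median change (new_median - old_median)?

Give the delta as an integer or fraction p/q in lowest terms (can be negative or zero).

Old median = 12
After inserting x = 40: new sorted = [-6, -2, 8, 16, 18, 25, 40]
New median = 16
Delta = 16 - 12 = 4

Answer: 4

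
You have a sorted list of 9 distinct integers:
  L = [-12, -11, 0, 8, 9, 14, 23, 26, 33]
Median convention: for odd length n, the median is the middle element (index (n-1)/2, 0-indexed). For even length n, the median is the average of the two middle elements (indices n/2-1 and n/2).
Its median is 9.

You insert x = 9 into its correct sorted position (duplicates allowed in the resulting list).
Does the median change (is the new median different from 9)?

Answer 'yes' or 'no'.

Answer: no

Derivation:
Old median = 9
Insert x = 9
New median = 9
Changed? no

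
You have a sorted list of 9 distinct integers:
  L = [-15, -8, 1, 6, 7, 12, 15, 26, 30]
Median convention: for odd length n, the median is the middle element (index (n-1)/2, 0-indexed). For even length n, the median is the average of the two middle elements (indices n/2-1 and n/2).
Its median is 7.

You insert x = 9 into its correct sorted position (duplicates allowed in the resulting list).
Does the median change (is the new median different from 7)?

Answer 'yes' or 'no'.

Answer: yes

Derivation:
Old median = 7
Insert x = 9
New median = 8
Changed? yes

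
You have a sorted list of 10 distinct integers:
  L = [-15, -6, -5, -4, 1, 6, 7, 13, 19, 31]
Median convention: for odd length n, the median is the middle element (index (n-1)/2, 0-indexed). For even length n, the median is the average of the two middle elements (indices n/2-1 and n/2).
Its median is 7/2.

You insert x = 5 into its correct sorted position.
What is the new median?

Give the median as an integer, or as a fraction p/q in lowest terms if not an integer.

Answer: 5

Derivation:
Old list (sorted, length 10): [-15, -6, -5, -4, 1, 6, 7, 13, 19, 31]
Old median = 7/2
Insert x = 5
Old length even (10). Middle pair: indices 4,5 = 1,6.
New length odd (11). New median = single middle element.
x = 5: 5 elements are < x, 5 elements are > x.
New sorted list: [-15, -6, -5, -4, 1, 5, 6, 7, 13, 19, 31]
New median = 5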